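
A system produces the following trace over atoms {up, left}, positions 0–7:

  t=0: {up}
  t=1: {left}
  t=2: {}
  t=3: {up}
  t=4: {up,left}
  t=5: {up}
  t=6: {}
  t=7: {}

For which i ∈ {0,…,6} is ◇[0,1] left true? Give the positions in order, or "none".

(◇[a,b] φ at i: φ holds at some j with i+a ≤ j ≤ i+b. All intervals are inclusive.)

Evaluate at each i in [0,6]:
  i=0: ✓ (witness j=1)
  i=1: ✓ (witness j=1)
  i=2: ✗ (none in [2,3])
  i=3: ✓ (witness j=4)
  i=4: ✓ (witness j=4)
  i=5: ✗ (none in [5,6])
  i=6: ✗ (none in [6,7])

0, 1, 3, 4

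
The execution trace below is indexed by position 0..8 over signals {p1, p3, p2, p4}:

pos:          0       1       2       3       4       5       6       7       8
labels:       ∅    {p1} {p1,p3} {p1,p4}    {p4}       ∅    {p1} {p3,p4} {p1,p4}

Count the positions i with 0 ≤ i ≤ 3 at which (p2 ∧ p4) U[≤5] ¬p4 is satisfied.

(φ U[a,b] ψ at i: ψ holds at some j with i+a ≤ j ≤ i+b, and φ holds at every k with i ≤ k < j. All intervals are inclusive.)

3

Evaluate at each i in [0,3]:
  i=0: ✓ (rhs at j=0)
  i=1: ✓ (rhs at j=1)
  i=2: ✓ (rhs at j=2)
  i=3: ✗ (lhs fails at k=3 before rhs at j=5)
Positions where it holds: {0, 1, 2} → 3.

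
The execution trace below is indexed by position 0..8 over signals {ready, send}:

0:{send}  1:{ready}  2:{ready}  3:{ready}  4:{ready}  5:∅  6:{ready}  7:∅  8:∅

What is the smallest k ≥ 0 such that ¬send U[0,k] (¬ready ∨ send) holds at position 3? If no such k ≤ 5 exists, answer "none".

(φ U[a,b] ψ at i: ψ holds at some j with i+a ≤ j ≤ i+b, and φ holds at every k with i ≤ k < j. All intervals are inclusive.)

Need earliest j ≥ 3 with (¬ready ∨ send), and ¬send at every k in [3,j-1].
  j=3: rhs fails.
  j=4: rhs fails.
  j=5: rhs holds; lhs holds on [3,4]. k = 2.

2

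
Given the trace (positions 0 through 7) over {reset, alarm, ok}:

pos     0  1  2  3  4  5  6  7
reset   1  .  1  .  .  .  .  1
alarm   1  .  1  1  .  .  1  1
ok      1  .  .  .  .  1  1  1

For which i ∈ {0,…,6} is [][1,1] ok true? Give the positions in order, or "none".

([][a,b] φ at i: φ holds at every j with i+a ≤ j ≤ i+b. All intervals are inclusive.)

4, 5, 6

Evaluate at each i in [0,6]:
  i=0: ✗ (fails at j=1)
  i=1: ✗ (fails at j=2)
  i=2: ✗ (fails at j=3)
  i=3: ✗ (fails at j=4)
  i=4: ✓ (all of [5,5])
  i=5: ✓ (all of [6,6])
  i=6: ✓ (all of [7,7])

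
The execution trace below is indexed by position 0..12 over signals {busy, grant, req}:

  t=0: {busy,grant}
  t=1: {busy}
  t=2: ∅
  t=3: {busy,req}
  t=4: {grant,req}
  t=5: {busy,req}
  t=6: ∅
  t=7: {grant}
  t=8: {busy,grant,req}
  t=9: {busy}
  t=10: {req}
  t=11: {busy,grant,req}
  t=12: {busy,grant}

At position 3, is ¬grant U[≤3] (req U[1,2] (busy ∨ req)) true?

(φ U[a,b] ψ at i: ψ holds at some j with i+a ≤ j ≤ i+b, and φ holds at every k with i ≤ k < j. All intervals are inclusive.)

Need some j in [3,6] with (req U[1,2] (busy ∨ req)), and ¬grant at every k in [3,j-1].
  j=3: (req U[1,2] (busy ∨ req)) holds; no prefix to check → satisfied.

Yes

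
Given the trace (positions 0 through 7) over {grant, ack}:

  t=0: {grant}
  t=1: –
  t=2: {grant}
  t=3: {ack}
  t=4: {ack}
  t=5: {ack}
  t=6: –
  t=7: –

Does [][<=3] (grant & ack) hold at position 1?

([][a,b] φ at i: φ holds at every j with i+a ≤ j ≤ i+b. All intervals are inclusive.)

Check (grant & ack) at every j in [1,4]:
  j=1: false
  j=2: false
  j=3: false
  j=4: false
Fails at j=1 → formula fails.

No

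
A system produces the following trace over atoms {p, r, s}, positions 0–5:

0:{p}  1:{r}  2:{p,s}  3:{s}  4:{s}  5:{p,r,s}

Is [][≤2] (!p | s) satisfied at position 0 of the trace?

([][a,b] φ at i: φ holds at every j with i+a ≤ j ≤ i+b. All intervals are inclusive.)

Check (!p | s) at every j in [0,2]:
  j=0: false
  j=1: true
  j=2: true
Fails at j=0 → formula fails.

No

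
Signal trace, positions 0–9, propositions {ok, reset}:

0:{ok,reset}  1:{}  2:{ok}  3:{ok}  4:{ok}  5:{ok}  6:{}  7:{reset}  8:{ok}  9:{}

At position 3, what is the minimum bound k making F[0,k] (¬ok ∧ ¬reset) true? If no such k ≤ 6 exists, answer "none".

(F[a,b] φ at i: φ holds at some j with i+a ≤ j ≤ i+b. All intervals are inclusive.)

3

Scan j = 3,4,… for (¬ok ∧ ¬reset):
  j=3: fails
  j=4: fails
  j=5: fails
  j=6: holds
First hit at j=6, so smallest k = 6-3 = 3.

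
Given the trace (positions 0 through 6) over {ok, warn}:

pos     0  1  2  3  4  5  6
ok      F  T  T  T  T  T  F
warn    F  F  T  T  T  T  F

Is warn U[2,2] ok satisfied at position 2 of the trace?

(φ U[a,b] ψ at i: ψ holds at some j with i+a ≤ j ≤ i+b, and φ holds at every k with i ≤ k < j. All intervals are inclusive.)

Holds

Need some j in [4,4] with ok, and warn at every k in [2,j-1].
  j=4: ok holds; warn holds at every k in [2,3] → satisfied.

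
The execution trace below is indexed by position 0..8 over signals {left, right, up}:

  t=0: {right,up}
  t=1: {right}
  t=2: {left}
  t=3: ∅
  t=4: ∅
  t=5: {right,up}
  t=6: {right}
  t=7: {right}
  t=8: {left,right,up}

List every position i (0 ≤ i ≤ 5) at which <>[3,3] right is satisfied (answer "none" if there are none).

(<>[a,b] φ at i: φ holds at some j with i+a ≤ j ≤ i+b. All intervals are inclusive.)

Evaluate at each i in [0,5]:
  i=0: ✗ (none in [3,3])
  i=1: ✗ (none in [4,4])
  i=2: ✓ (witness j=5)
  i=3: ✓ (witness j=6)
  i=4: ✓ (witness j=7)
  i=5: ✓ (witness j=8)

2, 3, 4, 5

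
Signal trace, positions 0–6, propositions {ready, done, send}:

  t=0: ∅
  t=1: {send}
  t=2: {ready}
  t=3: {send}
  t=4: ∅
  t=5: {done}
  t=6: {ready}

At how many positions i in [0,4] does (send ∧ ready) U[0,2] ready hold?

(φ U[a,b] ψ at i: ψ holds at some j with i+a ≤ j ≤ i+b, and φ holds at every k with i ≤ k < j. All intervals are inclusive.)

1

Evaluate at each i in [0,4]:
  i=0: ✗ (lhs fails at k=0 before rhs at j=2)
  i=1: ✗ (lhs fails at k=1 before rhs at j=2)
  i=2: ✓ (rhs at j=2)
  i=3: ✗ (no rhs in [3,5])
  i=4: ✗ (lhs fails at k=4 before rhs at j=6)
Positions where it holds: {2} → 1.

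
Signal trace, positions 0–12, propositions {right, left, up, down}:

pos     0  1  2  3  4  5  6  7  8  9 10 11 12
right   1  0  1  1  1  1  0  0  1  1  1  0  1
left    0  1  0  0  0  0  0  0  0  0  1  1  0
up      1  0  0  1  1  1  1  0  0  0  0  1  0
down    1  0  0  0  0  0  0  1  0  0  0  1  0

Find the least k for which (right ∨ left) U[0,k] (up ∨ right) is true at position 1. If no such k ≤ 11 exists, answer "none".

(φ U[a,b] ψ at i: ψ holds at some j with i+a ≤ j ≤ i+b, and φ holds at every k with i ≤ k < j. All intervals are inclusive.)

1

Need earliest j ≥ 1 with (up ∨ right), and (right ∨ left) at every k in [1,j-1].
  j=1: rhs fails.
  j=2: rhs holds; lhs holds on [1,1]. k = 1.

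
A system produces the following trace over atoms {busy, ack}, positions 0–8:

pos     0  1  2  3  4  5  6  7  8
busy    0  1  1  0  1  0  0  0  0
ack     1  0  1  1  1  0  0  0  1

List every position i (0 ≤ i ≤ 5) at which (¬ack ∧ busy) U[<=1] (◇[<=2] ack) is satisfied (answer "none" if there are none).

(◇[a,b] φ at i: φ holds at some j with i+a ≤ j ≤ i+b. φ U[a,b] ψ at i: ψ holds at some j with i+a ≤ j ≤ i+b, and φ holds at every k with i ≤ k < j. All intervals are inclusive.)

Evaluate at each i in [0,5]:
  i=0: ✓ (rhs at j=0)
  i=1: ✓ (rhs at j=1)
  i=2: ✓ (rhs at j=2)
  i=3: ✓ (rhs at j=3)
  i=4: ✓ (rhs at j=4)
  i=5: ✗ (lhs fails at k=5 before rhs at j=6)

0, 1, 2, 3, 4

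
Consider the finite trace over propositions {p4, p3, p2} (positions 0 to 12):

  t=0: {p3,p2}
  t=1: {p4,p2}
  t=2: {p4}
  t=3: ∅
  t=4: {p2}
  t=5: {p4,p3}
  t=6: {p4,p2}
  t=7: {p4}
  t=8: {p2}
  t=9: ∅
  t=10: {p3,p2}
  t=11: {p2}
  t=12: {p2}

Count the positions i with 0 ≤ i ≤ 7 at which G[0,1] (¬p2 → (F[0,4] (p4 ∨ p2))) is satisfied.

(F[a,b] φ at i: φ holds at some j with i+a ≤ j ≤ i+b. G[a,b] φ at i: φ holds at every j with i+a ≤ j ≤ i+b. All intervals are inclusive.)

Evaluate at each i in [0,7]:
  i=0: ✓ (all of [0,1])
  i=1: ✓ (all of [1,2])
  i=2: ✓ (all of [2,3])
  i=3: ✓ (all of [3,4])
  i=4: ✓ (all of [4,5])
  i=5: ✓ (all of [5,6])
  i=6: ✓ (all of [6,7])
  i=7: ✓ (all of [7,8])
Positions where it holds: {0, 1, 2, 3, 4, 5, 6, 7} → 8.

8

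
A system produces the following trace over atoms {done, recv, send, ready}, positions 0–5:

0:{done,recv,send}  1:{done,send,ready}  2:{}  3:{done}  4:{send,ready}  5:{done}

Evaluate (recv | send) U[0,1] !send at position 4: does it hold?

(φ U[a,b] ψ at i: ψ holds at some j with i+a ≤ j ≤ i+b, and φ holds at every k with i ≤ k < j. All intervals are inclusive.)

Yes

Need some j in [4,5] with !send, and (recv | send) at every k in [4,j-1].
  j=4: !send false.
  j=5: !send holds; (recv | send) holds at every k in [4,4] → satisfied.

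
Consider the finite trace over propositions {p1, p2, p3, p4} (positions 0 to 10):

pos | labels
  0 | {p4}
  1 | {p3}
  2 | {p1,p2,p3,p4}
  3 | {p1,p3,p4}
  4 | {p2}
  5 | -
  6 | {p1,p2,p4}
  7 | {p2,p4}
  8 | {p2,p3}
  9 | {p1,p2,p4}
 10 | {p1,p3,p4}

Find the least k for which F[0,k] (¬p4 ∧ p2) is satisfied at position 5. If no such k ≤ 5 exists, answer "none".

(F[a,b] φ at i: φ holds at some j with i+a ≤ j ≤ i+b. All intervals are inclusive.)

Scan j = 5,6,… for (¬p4 ∧ p2):
  j=5: fails
  j=6: fails
  j=7: fails
  j=8: holds
First hit at j=8, so smallest k = 8-5 = 3.

3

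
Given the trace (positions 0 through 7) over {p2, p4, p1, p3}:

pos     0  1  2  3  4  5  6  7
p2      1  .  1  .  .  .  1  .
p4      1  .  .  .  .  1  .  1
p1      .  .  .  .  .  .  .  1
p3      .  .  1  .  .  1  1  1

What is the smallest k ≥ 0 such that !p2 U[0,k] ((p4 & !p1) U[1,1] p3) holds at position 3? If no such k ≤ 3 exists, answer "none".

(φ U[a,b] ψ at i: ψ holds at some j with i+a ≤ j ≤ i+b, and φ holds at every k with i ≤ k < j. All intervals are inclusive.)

Need earliest j ≥ 3 with ((p4 & !p1) U[1,1] p3), and !p2 at every k in [3,j-1].
  j=3: rhs fails.
  j=4: rhs fails.
  j=5: rhs holds; lhs holds on [3,4]. k = 2.

2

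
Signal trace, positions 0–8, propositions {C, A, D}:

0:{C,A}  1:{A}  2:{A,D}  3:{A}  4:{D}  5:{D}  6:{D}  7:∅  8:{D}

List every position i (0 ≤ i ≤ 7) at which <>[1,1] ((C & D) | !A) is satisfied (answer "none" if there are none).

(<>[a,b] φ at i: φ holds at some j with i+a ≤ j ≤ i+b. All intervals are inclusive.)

Evaluate at each i in [0,7]:
  i=0: ✗ (none in [1,1])
  i=1: ✗ (none in [2,2])
  i=2: ✗ (none in [3,3])
  i=3: ✓ (witness j=4)
  i=4: ✓ (witness j=5)
  i=5: ✓ (witness j=6)
  i=6: ✓ (witness j=7)
  i=7: ✓ (witness j=8)

3, 4, 5, 6, 7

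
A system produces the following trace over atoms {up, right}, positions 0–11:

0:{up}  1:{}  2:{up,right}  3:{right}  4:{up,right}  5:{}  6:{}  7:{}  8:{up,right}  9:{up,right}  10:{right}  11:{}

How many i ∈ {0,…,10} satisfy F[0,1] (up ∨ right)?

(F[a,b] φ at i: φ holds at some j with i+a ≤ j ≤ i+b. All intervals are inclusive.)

Evaluate at each i in [0,10]:
  i=0: ✓ (witness j=0)
  i=1: ✓ (witness j=2)
  i=2: ✓ (witness j=2)
  i=3: ✓ (witness j=3)
  i=4: ✓ (witness j=4)
  i=5: ✗ (none in [5,6])
  i=6: ✗ (none in [6,7])
  i=7: ✓ (witness j=8)
  i=8: ✓ (witness j=8)
  i=9: ✓ (witness j=9)
  i=10: ✓ (witness j=10)
Positions where it holds: {0, 1, 2, 3, 4, 7, 8, 9, 10} → 9.

9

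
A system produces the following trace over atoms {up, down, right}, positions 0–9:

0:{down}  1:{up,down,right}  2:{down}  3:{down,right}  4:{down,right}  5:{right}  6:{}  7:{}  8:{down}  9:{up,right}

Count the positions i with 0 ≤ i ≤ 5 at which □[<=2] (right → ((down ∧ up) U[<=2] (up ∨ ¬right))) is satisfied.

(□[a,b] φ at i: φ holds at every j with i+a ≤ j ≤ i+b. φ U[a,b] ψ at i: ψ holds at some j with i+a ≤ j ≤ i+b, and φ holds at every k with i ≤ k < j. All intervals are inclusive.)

Evaluate at each i in [0,5]:
  i=0: ✓ (all of [0,2])
  i=1: ✗ (fails at j=3)
  i=2: ✗ (fails at j=3)
  i=3: ✗ (fails at j=3)
  i=4: ✗ (fails at j=4)
  i=5: ✗ (fails at j=5)
Positions where it holds: {0} → 1.

1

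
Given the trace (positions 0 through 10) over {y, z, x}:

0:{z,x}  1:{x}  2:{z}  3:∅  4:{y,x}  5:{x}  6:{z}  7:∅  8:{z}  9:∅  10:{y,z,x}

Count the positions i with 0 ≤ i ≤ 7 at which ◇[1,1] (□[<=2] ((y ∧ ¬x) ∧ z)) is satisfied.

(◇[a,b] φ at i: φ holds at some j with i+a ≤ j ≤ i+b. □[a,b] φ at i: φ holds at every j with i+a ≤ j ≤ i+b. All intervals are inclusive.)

Evaluate at each i in [0,7]:
  i=0: ✗ (none in [1,1])
  i=1: ✗ (none in [2,2])
  i=2: ✗ (none in [3,3])
  i=3: ✗ (none in [4,4])
  i=4: ✗ (none in [5,5])
  i=5: ✗ (none in [6,6])
  i=6: ✗ (none in [7,7])
  i=7: ✗ (none in [8,8])
Positions where it holds: {} → 0.

0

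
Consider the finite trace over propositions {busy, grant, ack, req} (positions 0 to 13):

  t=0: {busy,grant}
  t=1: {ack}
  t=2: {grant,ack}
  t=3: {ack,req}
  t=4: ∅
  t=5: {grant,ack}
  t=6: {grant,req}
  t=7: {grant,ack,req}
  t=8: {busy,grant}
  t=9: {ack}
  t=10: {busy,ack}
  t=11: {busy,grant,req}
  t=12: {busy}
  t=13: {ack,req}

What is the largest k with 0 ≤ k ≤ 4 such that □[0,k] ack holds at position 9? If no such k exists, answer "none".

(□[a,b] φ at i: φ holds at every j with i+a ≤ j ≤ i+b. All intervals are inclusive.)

1

ack must hold from j=9 onward; find where it first fails.
  j=9: holds
  j=10: holds
  j=11: fails
Holds on [9,10], so largest k = 1.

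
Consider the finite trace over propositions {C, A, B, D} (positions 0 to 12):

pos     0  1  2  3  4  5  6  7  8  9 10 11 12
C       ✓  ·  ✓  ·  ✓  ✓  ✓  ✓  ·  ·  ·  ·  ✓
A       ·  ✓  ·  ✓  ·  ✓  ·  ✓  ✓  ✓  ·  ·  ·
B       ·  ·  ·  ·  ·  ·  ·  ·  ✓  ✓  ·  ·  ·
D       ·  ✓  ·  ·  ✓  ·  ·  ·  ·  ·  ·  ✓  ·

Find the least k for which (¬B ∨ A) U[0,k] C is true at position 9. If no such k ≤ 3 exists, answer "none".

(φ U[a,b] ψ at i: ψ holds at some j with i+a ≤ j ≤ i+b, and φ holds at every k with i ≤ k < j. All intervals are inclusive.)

Need earliest j ≥ 9 with C, and (¬B ∨ A) at every k in [9,j-1].
  j=9: rhs fails.
  j=10: rhs fails.
  j=11: rhs fails.
  j=12: rhs holds; lhs holds on [9,11]. k = 3.

3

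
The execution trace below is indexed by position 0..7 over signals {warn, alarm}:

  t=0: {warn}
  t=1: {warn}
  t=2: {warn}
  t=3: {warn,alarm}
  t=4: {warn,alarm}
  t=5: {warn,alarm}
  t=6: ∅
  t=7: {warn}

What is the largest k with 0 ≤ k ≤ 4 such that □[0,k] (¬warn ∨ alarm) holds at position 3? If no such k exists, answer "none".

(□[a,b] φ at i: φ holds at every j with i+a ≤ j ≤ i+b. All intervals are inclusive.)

(¬warn ∨ alarm) must hold from j=3 onward; find where it first fails.
  j=3: holds
  j=4: holds
  j=5: holds
  j=6: holds
  j=7: fails
Holds on [3,6], so largest k = 3.

3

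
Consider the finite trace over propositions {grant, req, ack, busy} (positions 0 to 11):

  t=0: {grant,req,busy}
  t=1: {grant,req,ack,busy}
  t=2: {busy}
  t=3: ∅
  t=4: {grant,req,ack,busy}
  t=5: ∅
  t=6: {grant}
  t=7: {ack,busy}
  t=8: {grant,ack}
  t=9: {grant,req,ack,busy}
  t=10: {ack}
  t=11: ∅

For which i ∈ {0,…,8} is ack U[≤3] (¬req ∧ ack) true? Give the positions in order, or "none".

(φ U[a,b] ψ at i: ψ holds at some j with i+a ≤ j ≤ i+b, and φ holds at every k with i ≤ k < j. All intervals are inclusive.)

7, 8

Evaluate at each i in [0,8]:
  i=0: ✗ (no rhs in [0,3])
  i=1: ✗ (no rhs in [1,4])
  i=2: ✗ (no rhs in [2,5])
  i=3: ✗ (no rhs in [3,6])
  i=4: ✗ (lhs fails at k=5 before rhs at j=7)
  i=5: ✗ (lhs fails at k=5 before rhs at j=7)
  i=6: ✗ (lhs fails at k=6 before rhs at j=7)
  i=7: ✓ (rhs at j=7)
  i=8: ✓ (rhs at j=8)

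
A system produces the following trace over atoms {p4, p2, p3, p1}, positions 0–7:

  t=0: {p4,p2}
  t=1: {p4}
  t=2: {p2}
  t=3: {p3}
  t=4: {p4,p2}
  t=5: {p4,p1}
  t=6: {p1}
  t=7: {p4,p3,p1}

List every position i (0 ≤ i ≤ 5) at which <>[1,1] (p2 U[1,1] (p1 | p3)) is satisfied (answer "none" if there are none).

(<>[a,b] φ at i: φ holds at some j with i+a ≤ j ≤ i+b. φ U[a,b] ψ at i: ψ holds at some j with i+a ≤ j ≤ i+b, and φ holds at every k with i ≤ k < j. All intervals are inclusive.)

Evaluate at each i in [0,5]:
  i=0: ✗ (none in [1,1])
  i=1: ✓ (witness j=2)
  i=2: ✗ (none in [3,3])
  i=3: ✓ (witness j=4)
  i=4: ✗ (none in [5,5])
  i=5: ✗ (none in [6,6])

1, 3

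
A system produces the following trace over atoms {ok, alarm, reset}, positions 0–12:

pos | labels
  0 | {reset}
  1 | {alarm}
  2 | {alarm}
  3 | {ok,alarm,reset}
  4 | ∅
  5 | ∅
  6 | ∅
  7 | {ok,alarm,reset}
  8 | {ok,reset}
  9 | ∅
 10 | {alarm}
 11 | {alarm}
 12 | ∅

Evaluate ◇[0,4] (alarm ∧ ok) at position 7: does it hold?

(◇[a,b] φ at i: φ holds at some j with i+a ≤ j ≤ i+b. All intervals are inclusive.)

Check (alarm ∧ ok) at each j in [7,11]:
  j=7: true
  j=8: false
  j=9: false
  j=10: false
  j=11: false
Found at j=7 → formula holds.

Holds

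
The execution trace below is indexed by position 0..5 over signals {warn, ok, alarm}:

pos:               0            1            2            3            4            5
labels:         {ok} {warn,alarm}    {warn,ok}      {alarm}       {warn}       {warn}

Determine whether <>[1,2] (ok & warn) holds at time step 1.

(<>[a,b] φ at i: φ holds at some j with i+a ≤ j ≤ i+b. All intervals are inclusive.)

True

Check (ok & warn) at each j in [2,3]:
  j=2: true
  j=3: false
Found at j=2 → formula holds.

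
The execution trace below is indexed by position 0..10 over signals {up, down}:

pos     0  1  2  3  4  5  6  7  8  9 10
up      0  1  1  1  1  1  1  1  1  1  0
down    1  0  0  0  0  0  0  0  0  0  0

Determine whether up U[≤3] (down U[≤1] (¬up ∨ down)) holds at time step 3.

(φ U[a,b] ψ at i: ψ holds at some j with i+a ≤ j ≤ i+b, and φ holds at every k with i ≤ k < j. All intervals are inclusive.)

Need some j in [3,6] with (down U[≤1] (¬up ∨ down)), and up at every k in [3,j-1].
  j=3: (down U[≤1] (¬up ∨ down)) — fails.
  j=4: (down U[≤1] (¬up ∨ down)) — fails.
  j=5: (down U[≤1] (¬up ∨ down)) — fails.
  j=6: (down U[≤1] (¬up ∨ down)) — fails.
No j in the window works → until fails.

Does not hold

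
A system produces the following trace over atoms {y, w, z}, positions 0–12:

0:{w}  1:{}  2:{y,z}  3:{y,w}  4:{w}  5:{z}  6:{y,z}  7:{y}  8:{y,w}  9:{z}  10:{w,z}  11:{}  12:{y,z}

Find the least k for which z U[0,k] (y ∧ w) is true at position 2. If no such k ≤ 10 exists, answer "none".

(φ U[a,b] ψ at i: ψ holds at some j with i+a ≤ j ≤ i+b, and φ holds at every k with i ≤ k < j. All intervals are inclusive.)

Need earliest j ≥ 2 with (y ∧ w), and z at every k in [2,j-1].
  j=2: rhs fails.
  j=3: rhs holds; lhs holds on [2,2]. k = 1.

1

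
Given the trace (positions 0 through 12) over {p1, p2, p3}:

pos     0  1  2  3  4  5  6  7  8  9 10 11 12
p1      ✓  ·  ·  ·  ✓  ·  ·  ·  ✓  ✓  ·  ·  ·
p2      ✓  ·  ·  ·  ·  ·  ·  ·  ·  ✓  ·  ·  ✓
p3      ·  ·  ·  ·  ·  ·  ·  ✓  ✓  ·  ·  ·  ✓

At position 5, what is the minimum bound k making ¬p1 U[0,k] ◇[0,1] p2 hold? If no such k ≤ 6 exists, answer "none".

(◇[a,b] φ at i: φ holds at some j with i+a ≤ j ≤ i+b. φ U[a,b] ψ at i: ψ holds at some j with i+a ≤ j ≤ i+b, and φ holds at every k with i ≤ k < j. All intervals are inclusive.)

Need earliest j ≥ 5 with ◇[0,1] p2, and ¬p1 at every k in [5,j-1].
  j=5: rhs fails.
  j=6: rhs fails.
  j=7: rhs fails.
  j=8: rhs holds; lhs holds on [5,7]. k = 3.

3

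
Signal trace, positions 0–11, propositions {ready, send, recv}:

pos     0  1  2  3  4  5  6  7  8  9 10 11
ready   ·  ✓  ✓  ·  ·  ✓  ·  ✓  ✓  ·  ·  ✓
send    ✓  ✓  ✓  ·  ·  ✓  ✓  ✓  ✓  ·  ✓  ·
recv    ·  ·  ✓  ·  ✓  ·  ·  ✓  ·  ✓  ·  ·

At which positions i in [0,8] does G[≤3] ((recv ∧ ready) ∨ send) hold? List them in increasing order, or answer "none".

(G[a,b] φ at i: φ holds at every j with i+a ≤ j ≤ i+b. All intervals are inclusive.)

Evaluate at each i in [0,8]:
  i=0: ✗ (fails at j=3)
  i=1: ✗ (fails at j=3)
  i=2: ✗ (fails at j=3)
  i=3: ✗ (fails at j=3)
  i=4: ✗ (fails at j=4)
  i=5: ✓ (all of [5,8])
  i=6: ✗ (fails at j=9)
  i=7: ✗ (fails at j=9)
  i=8: ✗ (fails at j=9)

5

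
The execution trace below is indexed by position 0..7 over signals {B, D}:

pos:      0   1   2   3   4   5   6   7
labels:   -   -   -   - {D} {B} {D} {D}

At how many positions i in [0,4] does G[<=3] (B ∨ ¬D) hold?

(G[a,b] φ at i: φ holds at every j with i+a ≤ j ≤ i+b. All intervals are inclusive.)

Evaluate at each i in [0,4]:
  i=0: ✓ (all of [0,3])
  i=1: ✗ (fails at j=4)
  i=2: ✗ (fails at j=4)
  i=3: ✗ (fails at j=4)
  i=4: ✗ (fails at j=4)
Positions where it holds: {0} → 1.

1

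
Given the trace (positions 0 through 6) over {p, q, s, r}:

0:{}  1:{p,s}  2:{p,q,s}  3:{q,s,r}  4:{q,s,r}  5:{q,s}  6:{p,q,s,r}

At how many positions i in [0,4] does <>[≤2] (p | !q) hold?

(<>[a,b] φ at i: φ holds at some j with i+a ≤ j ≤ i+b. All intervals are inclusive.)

4

Evaluate at each i in [0,4]:
  i=0: ✓ (witness j=0)
  i=1: ✓ (witness j=1)
  i=2: ✓ (witness j=2)
  i=3: ✗ (none in [3,5])
  i=4: ✓ (witness j=6)
Positions where it holds: {0, 1, 2, 4} → 4.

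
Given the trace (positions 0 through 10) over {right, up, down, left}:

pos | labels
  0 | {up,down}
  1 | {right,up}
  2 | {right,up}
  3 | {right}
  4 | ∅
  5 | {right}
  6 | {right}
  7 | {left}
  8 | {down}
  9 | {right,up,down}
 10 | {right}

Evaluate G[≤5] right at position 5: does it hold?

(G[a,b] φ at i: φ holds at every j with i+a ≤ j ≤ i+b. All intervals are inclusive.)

No

Check right at every j in [5,10]:
  j=5: true
  j=6: true
  j=7: false
  j=8: false
  j=9: true
  j=10: true
Fails at j=7 → formula fails.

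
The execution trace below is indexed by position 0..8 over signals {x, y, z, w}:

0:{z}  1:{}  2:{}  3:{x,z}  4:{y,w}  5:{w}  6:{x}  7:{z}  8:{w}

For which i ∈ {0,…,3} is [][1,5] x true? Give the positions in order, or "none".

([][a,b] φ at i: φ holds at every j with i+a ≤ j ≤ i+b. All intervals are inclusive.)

Evaluate at each i in [0,3]:
  i=0: ✗ (fails at j=1)
  i=1: ✗ (fails at j=2)
  i=2: ✗ (fails at j=4)
  i=3: ✗ (fails at j=4)

none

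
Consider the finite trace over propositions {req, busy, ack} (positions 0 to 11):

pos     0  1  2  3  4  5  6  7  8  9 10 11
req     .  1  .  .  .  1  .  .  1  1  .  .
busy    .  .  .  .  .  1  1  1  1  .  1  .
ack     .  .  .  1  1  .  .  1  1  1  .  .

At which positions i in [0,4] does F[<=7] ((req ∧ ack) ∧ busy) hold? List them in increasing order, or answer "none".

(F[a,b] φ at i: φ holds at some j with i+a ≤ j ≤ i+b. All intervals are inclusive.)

Evaluate at each i in [0,4]:
  i=0: ✗ (none in [0,7])
  i=1: ✓ (witness j=8)
  i=2: ✓ (witness j=8)
  i=3: ✓ (witness j=8)
  i=4: ✓ (witness j=8)

1, 2, 3, 4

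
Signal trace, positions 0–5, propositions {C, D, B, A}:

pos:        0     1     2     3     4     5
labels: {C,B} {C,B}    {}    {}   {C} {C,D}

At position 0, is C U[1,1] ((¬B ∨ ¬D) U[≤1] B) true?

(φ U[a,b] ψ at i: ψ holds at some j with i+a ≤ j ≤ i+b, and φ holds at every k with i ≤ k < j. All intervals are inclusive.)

Holds

Need some j in [1,1] with ((¬B ∨ ¬D) U[≤1] B), and C at every k in [0,j-1].
  j=1: ((¬B ∨ ¬D) U[≤1] B) holds; C holds at every k in [0,0] → satisfied.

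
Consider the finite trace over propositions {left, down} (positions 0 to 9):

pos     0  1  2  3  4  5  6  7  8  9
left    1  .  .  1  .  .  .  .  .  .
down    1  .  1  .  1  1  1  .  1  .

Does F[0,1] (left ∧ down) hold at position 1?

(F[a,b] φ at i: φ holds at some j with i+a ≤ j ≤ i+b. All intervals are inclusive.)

False

Check (left ∧ down) at each j in [1,2]:
  j=1: false
  j=2: false
No position in the window satisfies it → formula fails.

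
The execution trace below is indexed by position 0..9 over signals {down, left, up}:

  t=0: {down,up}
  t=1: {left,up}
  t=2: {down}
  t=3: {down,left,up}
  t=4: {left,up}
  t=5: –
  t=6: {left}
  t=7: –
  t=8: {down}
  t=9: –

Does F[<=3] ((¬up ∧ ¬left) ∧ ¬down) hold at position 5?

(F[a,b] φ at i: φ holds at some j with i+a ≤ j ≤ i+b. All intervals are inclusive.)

True

Check ((¬up ∧ ¬left) ∧ ¬down) at each j in [5,8]:
  j=5: true
  j=6: false
  j=7: true
  j=8: false
Found at j=5 → formula holds.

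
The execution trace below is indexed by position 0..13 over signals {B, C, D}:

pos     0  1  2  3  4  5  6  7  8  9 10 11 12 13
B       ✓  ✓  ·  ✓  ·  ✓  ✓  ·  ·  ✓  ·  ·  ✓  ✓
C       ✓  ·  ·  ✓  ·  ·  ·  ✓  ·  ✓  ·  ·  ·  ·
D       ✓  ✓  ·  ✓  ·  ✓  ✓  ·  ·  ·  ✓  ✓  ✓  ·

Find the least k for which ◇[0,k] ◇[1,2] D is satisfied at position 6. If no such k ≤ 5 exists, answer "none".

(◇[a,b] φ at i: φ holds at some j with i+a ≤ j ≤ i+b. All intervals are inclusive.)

2

Scan j = 6,7,… for ◇[1,2] D:
  j=6: fails
  j=7: fails
  j=8: holds
First hit at j=8, so smallest k = 8-6 = 2.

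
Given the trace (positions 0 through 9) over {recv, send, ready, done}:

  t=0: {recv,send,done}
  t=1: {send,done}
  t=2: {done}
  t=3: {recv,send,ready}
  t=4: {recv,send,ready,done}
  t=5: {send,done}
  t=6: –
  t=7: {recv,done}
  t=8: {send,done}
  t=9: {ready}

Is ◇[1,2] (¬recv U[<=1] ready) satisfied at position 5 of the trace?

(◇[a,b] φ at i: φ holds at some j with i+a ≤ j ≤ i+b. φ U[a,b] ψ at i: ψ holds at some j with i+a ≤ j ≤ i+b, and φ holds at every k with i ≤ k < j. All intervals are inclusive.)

Does not hold

Check (¬recv U[<=1] ready) at each j in [6,7]:
  j=6: fails
  j=7: fails
No position in the window satisfies it → formula fails.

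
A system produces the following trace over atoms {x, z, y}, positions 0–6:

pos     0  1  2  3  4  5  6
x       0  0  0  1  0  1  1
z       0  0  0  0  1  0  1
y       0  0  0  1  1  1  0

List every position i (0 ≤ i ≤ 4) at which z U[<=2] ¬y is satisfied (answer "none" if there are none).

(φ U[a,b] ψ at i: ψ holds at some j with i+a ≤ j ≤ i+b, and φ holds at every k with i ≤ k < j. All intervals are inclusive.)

Evaluate at each i in [0,4]:
  i=0: ✓ (rhs at j=0)
  i=1: ✓ (rhs at j=1)
  i=2: ✓ (rhs at j=2)
  i=3: ✗ (no rhs in [3,5])
  i=4: ✗ (lhs fails at k=5 before rhs at j=6)

0, 1, 2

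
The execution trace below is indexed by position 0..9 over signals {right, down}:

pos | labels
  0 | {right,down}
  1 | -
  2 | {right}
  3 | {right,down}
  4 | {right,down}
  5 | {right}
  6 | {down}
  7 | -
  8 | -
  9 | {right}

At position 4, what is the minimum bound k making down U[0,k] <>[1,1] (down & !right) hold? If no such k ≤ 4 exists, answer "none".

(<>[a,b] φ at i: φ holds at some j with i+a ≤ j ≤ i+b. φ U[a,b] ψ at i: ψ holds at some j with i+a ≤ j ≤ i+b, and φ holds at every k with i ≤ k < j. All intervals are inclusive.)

Need earliest j ≥ 4 with <>[1,1] (down & !right), and down at every k in [4,j-1].
  j=4: rhs fails.
  j=5: rhs holds; lhs holds on [4,4]. k = 1.

1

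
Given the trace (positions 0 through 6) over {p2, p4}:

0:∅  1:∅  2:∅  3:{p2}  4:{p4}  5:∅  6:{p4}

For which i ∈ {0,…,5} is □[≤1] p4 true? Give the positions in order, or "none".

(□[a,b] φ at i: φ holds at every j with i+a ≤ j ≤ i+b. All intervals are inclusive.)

none

Evaluate at each i in [0,5]:
  i=0: ✗ (fails at j=0)
  i=1: ✗ (fails at j=1)
  i=2: ✗ (fails at j=2)
  i=3: ✗ (fails at j=3)
  i=4: ✗ (fails at j=5)
  i=5: ✗ (fails at j=5)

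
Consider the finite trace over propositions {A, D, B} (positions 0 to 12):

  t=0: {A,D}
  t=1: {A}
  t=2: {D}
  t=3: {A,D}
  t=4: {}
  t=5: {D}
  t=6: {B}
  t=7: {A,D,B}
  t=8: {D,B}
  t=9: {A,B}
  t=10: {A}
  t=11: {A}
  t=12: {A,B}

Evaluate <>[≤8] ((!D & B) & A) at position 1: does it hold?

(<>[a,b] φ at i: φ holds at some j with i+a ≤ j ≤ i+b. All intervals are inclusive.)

True

Check ((!D & B) & A) at each j in [1,9]:
  j=1: false
  j=2: false
  j=3: false
  j=4: false
  j=5: false
  j=6: false
  j=7: false
  j=8: false
  j=9: true
Found at j=9 → formula holds.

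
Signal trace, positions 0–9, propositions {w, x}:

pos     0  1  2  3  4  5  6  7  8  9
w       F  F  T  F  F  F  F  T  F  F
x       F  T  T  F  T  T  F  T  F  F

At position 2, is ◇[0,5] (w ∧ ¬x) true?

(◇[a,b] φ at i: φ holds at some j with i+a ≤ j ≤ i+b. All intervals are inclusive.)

Does not hold

Check (w ∧ ¬x) at each j in [2,7]:
  j=2: false
  j=3: false
  j=4: false
  j=5: false
  j=6: false
  j=7: false
No position in the window satisfies it → formula fails.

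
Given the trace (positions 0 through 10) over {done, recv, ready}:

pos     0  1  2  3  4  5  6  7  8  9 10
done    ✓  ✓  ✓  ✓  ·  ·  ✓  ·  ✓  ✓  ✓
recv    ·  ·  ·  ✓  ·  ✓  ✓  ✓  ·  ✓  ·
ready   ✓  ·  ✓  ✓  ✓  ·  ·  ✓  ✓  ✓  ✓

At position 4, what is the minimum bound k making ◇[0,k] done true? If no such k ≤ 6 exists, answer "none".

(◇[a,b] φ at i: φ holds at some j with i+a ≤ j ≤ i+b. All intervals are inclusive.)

Scan j = 4,5,… for done:
  j=4: fails
  j=5: fails
  j=6: holds
First hit at j=6, so smallest k = 6-4 = 2.

2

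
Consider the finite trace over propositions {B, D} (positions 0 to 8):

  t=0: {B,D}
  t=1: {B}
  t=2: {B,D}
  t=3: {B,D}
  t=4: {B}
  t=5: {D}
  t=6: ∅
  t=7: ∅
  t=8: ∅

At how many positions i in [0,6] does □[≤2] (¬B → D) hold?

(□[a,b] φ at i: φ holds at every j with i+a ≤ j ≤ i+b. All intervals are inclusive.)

Evaluate at each i in [0,6]:
  i=0: ✓ (all of [0,2])
  i=1: ✓ (all of [1,3])
  i=2: ✓ (all of [2,4])
  i=3: ✓ (all of [3,5])
  i=4: ✗ (fails at j=6)
  i=5: ✗ (fails at j=6)
  i=6: ✗ (fails at j=6)
Positions where it holds: {0, 1, 2, 3} → 4.

4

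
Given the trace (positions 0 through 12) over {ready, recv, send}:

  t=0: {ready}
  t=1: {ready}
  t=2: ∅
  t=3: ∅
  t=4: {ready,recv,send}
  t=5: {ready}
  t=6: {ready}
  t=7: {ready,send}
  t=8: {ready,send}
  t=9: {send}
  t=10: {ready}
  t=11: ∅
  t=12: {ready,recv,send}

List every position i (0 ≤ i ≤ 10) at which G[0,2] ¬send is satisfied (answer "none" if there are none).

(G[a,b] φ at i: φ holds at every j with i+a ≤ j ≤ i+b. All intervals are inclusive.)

Evaluate at each i in [0,10]:
  i=0: ✓ (all of [0,2])
  i=1: ✓ (all of [1,3])
  i=2: ✗ (fails at j=4)
  i=3: ✗ (fails at j=4)
  i=4: ✗ (fails at j=4)
  i=5: ✗ (fails at j=7)
  i=6: ✗ (fails at j=7)
  i=7: ✗ (fails at j=7)
  i=8: ✗ (fails at j=8)
  i=9: ✗ (fails at j=9)
  i=10: ✗ (fails at j=12)

0, 1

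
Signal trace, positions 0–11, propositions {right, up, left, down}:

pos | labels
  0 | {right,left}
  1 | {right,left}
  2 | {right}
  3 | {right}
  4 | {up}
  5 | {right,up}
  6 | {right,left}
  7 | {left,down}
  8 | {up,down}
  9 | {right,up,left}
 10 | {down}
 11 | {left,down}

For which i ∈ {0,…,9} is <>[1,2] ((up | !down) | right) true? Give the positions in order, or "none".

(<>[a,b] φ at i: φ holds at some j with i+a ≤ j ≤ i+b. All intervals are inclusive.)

0, 1, 2, 3, 4, 5, 6, 7, 8

Evaluate at each i in [0,9]:
  i=0: ✓ (witness j=1)
  i=1: ✓ (witness j=2)
  i=2: ✓ (witness j=3)
  i=3: ✓ (witness j=4)
  i=4: ✓ (witness j=5)
  i=5: ✓ (witness j=6)
  i=6: ✓ (witness j=8)
  i=7: ✓ (witness j=8)
  i=8: ✓ (witness j=9)
  i=9: ✗ (none in [10,11])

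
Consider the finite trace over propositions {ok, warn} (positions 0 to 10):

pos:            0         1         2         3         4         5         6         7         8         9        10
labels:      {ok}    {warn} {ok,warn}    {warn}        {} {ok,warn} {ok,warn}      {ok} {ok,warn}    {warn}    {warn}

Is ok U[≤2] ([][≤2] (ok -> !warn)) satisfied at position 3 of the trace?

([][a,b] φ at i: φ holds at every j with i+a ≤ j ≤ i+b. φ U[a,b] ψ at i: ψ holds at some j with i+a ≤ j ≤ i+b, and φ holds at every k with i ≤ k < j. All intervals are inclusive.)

False

Need some j in [3,5] with [][≤2] (ok -> !warn), and ok at every k in [3,j-1].
  j=3: [][≤2] (ok -> !warn) — fails at 5.
  j=4: [][≤2] (ok -> !warn) — fails at 5.
  j=5: [][≤2] (ok -> !warn) — fails at 5.
No j in the window works → until fails.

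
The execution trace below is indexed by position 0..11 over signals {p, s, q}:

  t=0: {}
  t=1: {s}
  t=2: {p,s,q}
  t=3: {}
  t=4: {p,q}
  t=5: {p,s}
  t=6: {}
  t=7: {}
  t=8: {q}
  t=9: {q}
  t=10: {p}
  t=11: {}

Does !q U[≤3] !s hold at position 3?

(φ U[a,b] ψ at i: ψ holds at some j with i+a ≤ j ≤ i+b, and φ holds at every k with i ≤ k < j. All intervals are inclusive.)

Need some j in [3,6] with !s, and !q at every k in [3,j-1].
  j=3: !s holds; no prefix to check → satisfied.

True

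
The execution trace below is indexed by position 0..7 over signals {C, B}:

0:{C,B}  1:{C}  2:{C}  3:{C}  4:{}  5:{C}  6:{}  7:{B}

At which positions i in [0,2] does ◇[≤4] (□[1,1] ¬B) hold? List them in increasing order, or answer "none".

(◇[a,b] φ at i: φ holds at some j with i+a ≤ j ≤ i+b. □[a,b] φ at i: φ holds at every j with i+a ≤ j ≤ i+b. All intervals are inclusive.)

Evaluate at each i in [0,2]:
  i=0: ✓ (witness j=0)
  i=1: ✓ (witness j=1)
  i=2: ✓ (witness j=2)

0, 1, 2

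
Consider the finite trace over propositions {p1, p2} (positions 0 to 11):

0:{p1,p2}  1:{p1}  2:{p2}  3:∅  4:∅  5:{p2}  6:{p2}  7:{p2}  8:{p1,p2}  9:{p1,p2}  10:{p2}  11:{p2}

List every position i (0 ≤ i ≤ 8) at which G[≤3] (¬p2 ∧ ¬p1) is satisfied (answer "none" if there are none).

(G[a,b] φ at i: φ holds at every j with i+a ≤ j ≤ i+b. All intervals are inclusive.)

none

Evaluate at each i in [0,8]:
  i=0: ✗ (fails at j=0)
  i=1: ✗ (fails at j=1)
  i=2: ✗ (fails at j=2)
  i=3: ✗ (fails at j=5)
  i=4: ✗ (fails at j=5)
  i=5: ✗ (fails at j=5)
  i=6: ✗ (fails at j=6)
  i=7: ✗ (fails at j=7)
  i=8: ✗ (fails at j=8)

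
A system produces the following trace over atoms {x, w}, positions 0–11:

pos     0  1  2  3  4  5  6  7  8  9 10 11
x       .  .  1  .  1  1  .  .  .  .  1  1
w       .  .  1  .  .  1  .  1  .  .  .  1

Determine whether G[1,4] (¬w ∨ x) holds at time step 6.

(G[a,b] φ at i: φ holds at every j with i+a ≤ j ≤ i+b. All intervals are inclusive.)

Check (¬w ∨ x) at every j in [7,10]:
  j=7: false
  j=8: true
  j=9: true
  j=10: true
Fails at j=7 → formula fails.

Does not hold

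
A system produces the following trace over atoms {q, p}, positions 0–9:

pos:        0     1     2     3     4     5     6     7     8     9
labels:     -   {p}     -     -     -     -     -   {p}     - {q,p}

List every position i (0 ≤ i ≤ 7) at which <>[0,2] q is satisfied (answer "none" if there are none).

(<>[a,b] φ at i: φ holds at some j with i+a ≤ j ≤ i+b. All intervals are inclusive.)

Evaluate at each i in [0,7]:
  i=0: ✗ (none in [0,2])
  i=1: ✗ (none in [1,3])
  i=2: ✗ (none in [2,4])
  i=3: ✗ (none in [3,5])
  i=4: ✗ (none in [4,6])
  i=5: ✗ (none in [5,7])
  i=6: ✗ (none in [6,8])
  i=7: ✓ (witness j=9)

7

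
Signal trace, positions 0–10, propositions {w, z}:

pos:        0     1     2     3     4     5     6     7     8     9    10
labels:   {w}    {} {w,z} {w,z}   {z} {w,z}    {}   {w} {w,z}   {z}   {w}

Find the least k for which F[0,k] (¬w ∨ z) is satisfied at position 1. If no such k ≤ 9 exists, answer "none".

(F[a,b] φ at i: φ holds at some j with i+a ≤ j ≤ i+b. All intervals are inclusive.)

0

Scan j = 1,2,… for (¬w ∨ z):
  j=1: holds
First hit at j=1, so smallest k = 1-1 = 0.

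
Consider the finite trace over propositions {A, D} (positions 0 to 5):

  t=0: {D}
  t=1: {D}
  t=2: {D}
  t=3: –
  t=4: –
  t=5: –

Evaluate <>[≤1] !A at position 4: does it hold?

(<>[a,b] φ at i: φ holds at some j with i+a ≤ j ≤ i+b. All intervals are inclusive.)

Check !A at each j in [4,5]:
  j=4: true
  j=5: true
Found at j=4 → formula holds.

True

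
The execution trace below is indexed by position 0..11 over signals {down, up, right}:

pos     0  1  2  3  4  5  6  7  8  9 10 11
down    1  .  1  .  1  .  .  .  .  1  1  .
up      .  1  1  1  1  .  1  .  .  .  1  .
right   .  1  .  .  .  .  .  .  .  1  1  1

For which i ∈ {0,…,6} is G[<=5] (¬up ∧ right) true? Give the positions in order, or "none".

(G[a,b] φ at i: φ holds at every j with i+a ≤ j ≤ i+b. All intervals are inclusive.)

none

Evaluate at each i in [0,6]:
  i=0: ✗ (fails at j=0)
  i=1: ✗ (fails at j=1)
  i=2: ✗ (fails at j=2)
  i=3: ✗ (fails at j=3)
  i=4: ✗ (fails at j=4)
  i=5: ✗ (fails at j=5)
  i=6: ✗ (fails at j=6)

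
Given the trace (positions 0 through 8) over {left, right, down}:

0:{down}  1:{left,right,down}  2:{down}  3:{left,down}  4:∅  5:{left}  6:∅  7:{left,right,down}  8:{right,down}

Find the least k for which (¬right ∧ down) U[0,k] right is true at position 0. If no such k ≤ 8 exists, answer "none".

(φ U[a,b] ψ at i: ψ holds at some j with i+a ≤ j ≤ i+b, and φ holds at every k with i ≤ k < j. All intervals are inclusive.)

Need earliest j ≥ 0 with right, and (¬right ∧ down) at every k in [0,j-1].
  j=0: rhs fails.
  j=1: rhs holds; lhs holds on [0,0]. k = 1.

1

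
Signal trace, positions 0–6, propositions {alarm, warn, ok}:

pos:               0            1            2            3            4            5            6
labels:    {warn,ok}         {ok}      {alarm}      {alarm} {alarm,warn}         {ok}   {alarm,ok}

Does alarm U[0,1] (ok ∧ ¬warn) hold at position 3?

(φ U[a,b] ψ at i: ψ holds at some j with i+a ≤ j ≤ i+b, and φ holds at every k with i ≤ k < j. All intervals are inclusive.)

Need some j in [3,4] with (ok ∧ ¬warn), and alarm at every k in [3,j-1].
  j=3: (ok ∧ ¬warn) false.
  j=4: (ok ∧ ¬warn) false.
No j in the window works → until fails.

False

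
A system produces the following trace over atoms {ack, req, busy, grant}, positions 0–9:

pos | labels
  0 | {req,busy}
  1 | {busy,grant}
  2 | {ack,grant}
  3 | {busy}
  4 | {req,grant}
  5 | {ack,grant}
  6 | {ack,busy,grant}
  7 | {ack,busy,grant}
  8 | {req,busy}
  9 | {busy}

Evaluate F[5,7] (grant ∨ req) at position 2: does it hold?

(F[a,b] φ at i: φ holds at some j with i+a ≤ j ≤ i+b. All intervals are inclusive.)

Holds

Check (grant ∨ req) at each j in [7,9]:
  j=7: true
  j=8: true
  j=9: false
Found at j=7 → formula holds.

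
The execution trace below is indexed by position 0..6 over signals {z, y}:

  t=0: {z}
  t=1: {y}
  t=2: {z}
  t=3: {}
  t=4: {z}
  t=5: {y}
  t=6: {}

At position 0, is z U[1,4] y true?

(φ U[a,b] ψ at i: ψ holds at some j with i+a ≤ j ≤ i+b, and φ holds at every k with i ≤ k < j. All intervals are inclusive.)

True

Need some j in [1,4] with y, and z at every k in [0,j-1].
  j=1: y holds; z holds at every k in [0,0] → satisfied.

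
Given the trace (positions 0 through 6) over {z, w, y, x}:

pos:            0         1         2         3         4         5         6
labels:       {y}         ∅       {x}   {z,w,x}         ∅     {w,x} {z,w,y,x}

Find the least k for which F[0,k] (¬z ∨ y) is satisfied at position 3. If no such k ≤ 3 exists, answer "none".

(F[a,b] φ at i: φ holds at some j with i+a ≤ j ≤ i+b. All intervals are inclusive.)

Scan j = 3,4,… for (¬z ∨ y):
  j=3: fails
  j=4: holds
First hit at j=4, so smallest k = 4-3 = 1.

1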